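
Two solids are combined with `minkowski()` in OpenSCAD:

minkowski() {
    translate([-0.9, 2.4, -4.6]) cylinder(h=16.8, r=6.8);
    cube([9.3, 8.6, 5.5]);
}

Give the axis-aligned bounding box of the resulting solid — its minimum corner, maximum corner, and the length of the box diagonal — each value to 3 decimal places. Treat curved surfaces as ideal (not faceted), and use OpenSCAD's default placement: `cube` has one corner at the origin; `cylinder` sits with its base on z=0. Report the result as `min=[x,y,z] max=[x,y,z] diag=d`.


min=[-7.700,-4.400,-4.600] max=[15.200,17.800,17.700] diag=38.917

A = translate([-0.9, 2.4, -4.6]) cylinder(h=16.8, r=6.8) → bbox [-7.7,-4.4,-4.6] .. [5.9,9.2,12.2]
B = cube([9.3, 8.6, 5.5]) → bbox [0,0,0] .. [9.3,8.6,5.5]
lo = A.lo+B.lo = [-7.7+0, -4.4+0, -4.6+0] = [-7.700,-4.400,-4.600]
hi = A.hi+B.hi = [5.9+9.3, 9.2+8.6, 12.2+5.5] = [15.200,17.800,17.700]
diag = √(22.9²+22.2²+22.3²) = √1514.54 = 38.917


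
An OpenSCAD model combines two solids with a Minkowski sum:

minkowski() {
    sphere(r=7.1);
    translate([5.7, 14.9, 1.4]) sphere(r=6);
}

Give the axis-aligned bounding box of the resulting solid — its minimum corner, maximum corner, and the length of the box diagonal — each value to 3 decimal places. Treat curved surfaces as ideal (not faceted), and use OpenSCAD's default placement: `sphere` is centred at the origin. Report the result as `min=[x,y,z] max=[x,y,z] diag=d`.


A = translate([5.7, 14.9, 1.4]) sphere(r=6) → bbox [-0.3,8.9,-4.6] .. [11.7,20.9,7.4]
B = sphere(r=7.1) → bbox [-7.1,-7.1,-7.1] .. [7.1,7.1,7.1]
lo = A.lo+B.lo = [-0.3-7.1, 8.9-7.1, -4.6-7.1] = [-7.400,1.800,-11.700]
hi = A.hi+B.hi = [11.7+7.1, 20.9+7.1, 7.4+7.1] = [18.800,28.000,14.500]
diag = √(26.2²+26.2²+26.2²) = √2059.32 = 45.380

min=[-7.400,1.800,-11.700] max=[18.800,28.000,14.500] diag=45.380


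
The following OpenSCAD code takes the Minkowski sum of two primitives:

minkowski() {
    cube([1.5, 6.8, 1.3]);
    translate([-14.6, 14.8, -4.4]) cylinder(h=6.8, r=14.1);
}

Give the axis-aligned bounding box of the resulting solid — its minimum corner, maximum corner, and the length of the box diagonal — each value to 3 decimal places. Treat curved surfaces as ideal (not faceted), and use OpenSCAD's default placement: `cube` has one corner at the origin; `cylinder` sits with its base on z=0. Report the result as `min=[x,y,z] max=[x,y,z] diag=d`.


A = translate([-14.6, 14.8, -4.4]) cylinder(h=6.8, r=14.1) → bbox [-28.7,0.7,-4.4] .. [-0.5,28.9,2.4]
B = cube([1.5, 6.8, 1.3]) → bbox [0,0,0] .. [1.5,6.8,1.3]
lo = A.lo+B.lo = [-28.7+0, 0.7+0, -4.4+0] = [-28.700,0.700,-4.400]
hi = A.hi+B.hi = [-0.5+1.5, 28.9+6.8, 2.4+1.3] = [1.000,35.700,3.700]
diag = √(29.7²+35²+8.1²) = √2172.7 = 46.612

min=[-28.700,0.700,-4.400] max=[1.000,35.700,3.700] diag=46.612


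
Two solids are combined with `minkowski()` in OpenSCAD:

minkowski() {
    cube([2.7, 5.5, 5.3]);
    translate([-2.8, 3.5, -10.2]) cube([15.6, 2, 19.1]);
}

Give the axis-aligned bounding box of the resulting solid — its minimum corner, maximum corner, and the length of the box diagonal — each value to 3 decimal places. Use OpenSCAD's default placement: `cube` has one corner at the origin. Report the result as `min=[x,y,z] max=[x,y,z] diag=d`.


A = translate([-2.8, 3.5, -10.2]) cube([15.6, 2, 19.1]) → bbox [-2.8,3.5,-10.2] .. [12.8,5.5,8.9]
B = cube([2.7, 5.5, 5.3]) → bbox [0,0,0] .. [2.7,5.5,5.3]
lo = A.lo+B.lo = [-2.8+0, 3.5+0, -10.2+0] = [-2.800,3.500,-10.200]
hi = A.hi+B.hi = [12.8+2.7, 5.5+5.5, 8.9+5.3] = [15.500,11.000,14.200]
diag = √(18.3²+7.5²+24.4²) = √986.5 = 31.409

min=[-2.800,3.500,-10.200] max=[15.500,11.000,14.200] diag=31.409


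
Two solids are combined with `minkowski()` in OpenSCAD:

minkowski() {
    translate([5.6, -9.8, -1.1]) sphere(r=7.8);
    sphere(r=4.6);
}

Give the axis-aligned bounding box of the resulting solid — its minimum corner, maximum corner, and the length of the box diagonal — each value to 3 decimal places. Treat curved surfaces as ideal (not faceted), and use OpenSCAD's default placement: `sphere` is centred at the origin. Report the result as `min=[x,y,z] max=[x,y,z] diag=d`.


min=[-6.800,-22.200,-13.500] max=[18.000,2.600,11.300] diag=42.955

A = translate([5.6, -9.8, -1.1]) sphere(r=7.8) → bbox [-2.2,-17.6,-8.9] .. [13.4,-2,6.7]
B = sphere(r=4.6) → bbox [-4.6,-4.6,-4.6] .. [4.6,4.6,4.6]
lo = A.lo+B.lo = [-2.2-4.6, -17.6-4.6, -8.9-4.6] = [-6.800,-22.200,-13.500]
hi = A.hi+B.hi = [13.4+4.6, -2+4.6, 6.7+4.6] = [18.000,2.600,11.300]
diag = √(24.8²+24.8²+24.8²) = √1845.12 = 42.955


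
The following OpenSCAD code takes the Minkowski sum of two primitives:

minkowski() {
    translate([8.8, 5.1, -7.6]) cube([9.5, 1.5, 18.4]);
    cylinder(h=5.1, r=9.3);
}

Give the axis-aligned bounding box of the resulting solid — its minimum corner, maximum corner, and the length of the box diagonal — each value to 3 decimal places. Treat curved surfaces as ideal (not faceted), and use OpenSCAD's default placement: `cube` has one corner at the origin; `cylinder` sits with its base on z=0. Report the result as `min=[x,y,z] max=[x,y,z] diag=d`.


A = translate([8.8, 5.1, -7.6]) cube([9.5, 1.5, 18.4]) → bbox [8.8,5.1,-7.6] .. [18.3,6.6,10.8]
B = cylinder(h=5.1, r=9.3) → bbox [-9.3,-9.3,0] .. [9.3,9.3,5.1]
lo = A.lo+B.lo = [8.8-9.3, 5.1-9.3, -7.6+0] = [-0.500,-4.200,-7.600]
hi = A.hi+B.hi = [18.3+9.3, 6.6+9.3, 10.8+5.1] = [27.600,15.900,15.900]
diag = √(28.1²+20.1²+23.5²) = √1745.87 = 41.784

min=[-0.500,-4.200,-7.600] max=[27.600,15.900,15.900] diag=41.784


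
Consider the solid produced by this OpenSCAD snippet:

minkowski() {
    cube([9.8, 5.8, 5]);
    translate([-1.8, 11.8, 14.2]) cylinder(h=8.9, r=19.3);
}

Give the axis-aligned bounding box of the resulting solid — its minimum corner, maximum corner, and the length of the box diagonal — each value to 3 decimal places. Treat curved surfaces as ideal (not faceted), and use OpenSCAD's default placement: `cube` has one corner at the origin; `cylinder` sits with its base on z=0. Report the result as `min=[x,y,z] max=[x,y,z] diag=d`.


A = translate([-1.8, 11.8, 14.2]) cylinder(h=8.9, r=19.3) → bbox [-21.1,-7.5,14.2] .. [17.5,31.1,23.1]
B = cube([9.8, 5.8, 5]) → bbox [0,0,0] .. [9.8,5.8,5]
lo = A.lo+B.lo = [-21.1+0, -7.5+0, 14.2+0] = [-21.100,-7.500,14.200]
hi = A.hi+B.hi = [17.5+9.8, 31.1+5.8, 23.1+5] = [27.300,36.900,28.100]
diag = √(48.4²+44.4²+13.9²) = √4507.13 = 67.135

min=[-21.100,-7.500,14.200] max=[27.300,36.900,28.100] diag=67.135


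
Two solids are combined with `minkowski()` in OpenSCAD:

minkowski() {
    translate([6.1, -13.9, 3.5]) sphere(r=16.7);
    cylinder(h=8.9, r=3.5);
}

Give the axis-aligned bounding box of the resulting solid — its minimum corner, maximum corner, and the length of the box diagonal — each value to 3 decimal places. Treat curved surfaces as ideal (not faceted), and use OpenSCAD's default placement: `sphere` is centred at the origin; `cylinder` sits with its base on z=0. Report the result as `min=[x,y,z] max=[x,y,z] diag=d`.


min=[-14.100,-34.100,-13.200] max=[26.300,6.300,29.100] diag=71.089

A = translate([6.1, -13.9, 3.5]) sphere(r=16.7) → bbox [-10.6,-30.6,-13.2] .. [22.8,2.8,20.2]
B = cylinder(h=8.9, r=3.5) → bbox [-3.5,-3.5,0] .. [3.5,3.5,8.9]
lo = A.lo+B.lo = [-10.6-3.5, -30.6-3.5, -13.2+0] = [-14.100,-34.100,-13.200]
hi = A.hi+B.hi = [22.8+3.5, 2.8+3.5, 20.2+8.9] = [26.300,6.300,29.100]
diag = √(40.4²+40.4²+42.3²) = √5053.61 = 71.089


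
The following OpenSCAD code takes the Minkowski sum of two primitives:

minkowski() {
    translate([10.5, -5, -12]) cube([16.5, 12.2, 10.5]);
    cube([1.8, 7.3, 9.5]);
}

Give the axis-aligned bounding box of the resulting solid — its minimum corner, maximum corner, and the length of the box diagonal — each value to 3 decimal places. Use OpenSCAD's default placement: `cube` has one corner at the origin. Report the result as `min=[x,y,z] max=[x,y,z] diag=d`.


min=[10.500,-5.000,-12.000] max=[28.800,14.500,8.000] diag=33.394

A = translate([10.5, -5, -12]) cube([16.5, 12.2, 10.5]) → bbox [10.5,-5,-12] .. [27,7.2,-1.5]
B = cube([1.8, 7.3, 9.5]) → bbox [0,0,0] .. [1.8,7.3,9.5]
lo = A.lo+B.lo = [10.5+0, -5+0, -12+0] = [10.500,-5.000,-12.000]
hi = A.hi+B.hi = [27+1.8, 7.2+7.3, -1.5+9.5] = [28.800,14.500,8.000]
diag = √(18.3²+19.5²+20²) = √1115.14 = 33.394


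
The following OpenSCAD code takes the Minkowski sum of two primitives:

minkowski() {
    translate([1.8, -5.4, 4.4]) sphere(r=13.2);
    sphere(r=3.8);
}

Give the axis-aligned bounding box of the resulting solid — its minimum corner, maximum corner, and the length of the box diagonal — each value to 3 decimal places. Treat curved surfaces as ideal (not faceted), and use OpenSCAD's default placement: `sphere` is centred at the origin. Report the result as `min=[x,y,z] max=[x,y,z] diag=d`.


A = translate([1.8, -5.4, 4.4]) sphere(r=13.2) → bbox [-11.4,-18.6,-8.8] .. [15,7.8,17.6]
B = sphere(r=3.8) → bbox [-3.8,-3.8,-3.8] .. [3.8,3.8,3.8]
lo = A.lo+B.lo = [-11.4-3.8, -18.6-3.8, -8.8-3.8] = [-15.200,-22.400,-12.600]
hi = A.hi+B.hi = [15+3.8, 7.8+3.8, 17.6+3.8] = [18.800,11.600,21.400]
diag = √(34²+34²+34²) = √3468 = 58.890

min=[-15.200,-22.400,-12.600] max=[18.800,11.600,21.400] diag=58.890


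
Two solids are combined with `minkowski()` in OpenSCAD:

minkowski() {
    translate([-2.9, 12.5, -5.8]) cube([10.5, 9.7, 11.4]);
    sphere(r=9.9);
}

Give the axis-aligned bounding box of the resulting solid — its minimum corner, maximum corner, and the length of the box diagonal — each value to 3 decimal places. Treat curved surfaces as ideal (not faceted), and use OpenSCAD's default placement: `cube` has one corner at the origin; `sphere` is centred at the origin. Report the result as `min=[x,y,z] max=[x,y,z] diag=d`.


min=[-12.800,2.600,-15.700] max=[17.500,32.100,15.500] diag=52.553

A = translate([-2.9, 12.5, -5.8]) cube([10.5, 9.7, 11.4]) → bbox [-2.9,12.5,-5.8] .. [7.6,22.2,5.6]
B = sphere(r=9.9) → bbox [-9.9,-9.9,-9.9] .. [9.9,9.9,9.9]
lo = A.lo+B.lo = [-2.9-9.9, 12.5-9.9, -5.8-9.9] = [-12.800,2.600,-15.700]
hi = A.hi+B.hi = [7.6+9.9, 22.2+9.9, 5.6+9.9] = [17.500,32.100,15.500]
diag = √(30.3²+29.5²+31.2²) = √2761.78 = 52.553


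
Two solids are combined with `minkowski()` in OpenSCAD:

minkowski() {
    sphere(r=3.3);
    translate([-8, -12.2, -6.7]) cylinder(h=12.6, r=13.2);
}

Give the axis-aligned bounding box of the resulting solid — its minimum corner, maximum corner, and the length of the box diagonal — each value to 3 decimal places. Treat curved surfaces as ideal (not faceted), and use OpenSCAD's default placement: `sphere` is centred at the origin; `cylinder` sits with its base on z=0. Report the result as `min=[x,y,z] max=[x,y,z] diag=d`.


min=[-24.500,-28.700,-10.000] max=[8.500,4.300,9.200] diag=50.464

A = translate([-8, -12.2, -6.7]) cylinder(h=12.6, r=13.2) → bbox [-21.2,-25.4,-6.7] .. [5.2,1,5.9]
B = sphere(r=3.3) → bbox [-3.3,-3.3,-3.3] .. [3.3,3.3,3.3]
lo = A.lo+B.lo = [-21.2-3.3, -25.4-3.3, -6.7-3.3] = [-24.500,-28.700,-10.000]
hi = A.hi+B.hi = [5.2+3.3, 1+3.3, 5.9+3.3] = [8.500,4.300,9.200]
diag = √(33²+33²+19.2²) = √2546.64 = 50.464


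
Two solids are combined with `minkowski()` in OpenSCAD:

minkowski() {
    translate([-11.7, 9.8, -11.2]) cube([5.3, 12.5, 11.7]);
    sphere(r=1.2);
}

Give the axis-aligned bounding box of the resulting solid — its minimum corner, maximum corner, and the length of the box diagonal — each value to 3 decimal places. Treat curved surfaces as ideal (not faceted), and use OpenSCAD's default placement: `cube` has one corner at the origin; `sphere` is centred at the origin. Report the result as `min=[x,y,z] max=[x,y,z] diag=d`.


min=[-12.900,8.600,-12.400] max=[-5.200,23.500,1.700] diag=21.911

A = translate([-11.7, 9.8, -11.2]) cube([5.3, 12.5, 11.7]) → bbox [-11.7,9.8,-11.2] .. [-6.4,22.3,0.5]
B = sphere(r=1.2) → bbox [-1.2,-1.2,-1.2] .. [1.2,1.2,1.2]
lo = A.lo+B.lo = [-11.7-1.2, 9.8-1.2, -11.2-1.2] = [-12.900,8.600,-12.400]
hi = A.hi+B.hi = [-6.4+1.2, 22.3+1.2, 0.5+1.2] = [-5.200,23.500,1.700]
diag = √(7.7²+14.9²+14.1²) = √480.11 = 21.911


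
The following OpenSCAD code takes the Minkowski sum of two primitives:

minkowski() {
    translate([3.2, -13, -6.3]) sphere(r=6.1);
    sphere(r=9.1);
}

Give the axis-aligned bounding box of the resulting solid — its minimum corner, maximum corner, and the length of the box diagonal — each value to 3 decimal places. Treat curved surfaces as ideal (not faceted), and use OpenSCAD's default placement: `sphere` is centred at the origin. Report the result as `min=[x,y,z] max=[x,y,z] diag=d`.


A = translate([3.2, -13, -6.3]) sphere(r=6.1) → bbox [-2.9,-19.1,-12.4] .. [9.3,-6.9,-0.2]
B = sphere(r=9.1) → bbox [-9.1,-9.1,-9.1] .. [9.1,9.1,9.1]
lo = A.lo+B.lo = [-2.9-9.1, -19.1-9.1, -12.4-9.1] = [-12.000,-28.200,-21.500]
hi = A.hi+B.hi = [9.3+9.1, -6.9+9.1, -0.2+9.1] = [18.400,2.200,8.900]
diag = √(30.4²+30.4²+30.4²) = √2772.48 = 52.654

min=[-12.000,-28.200,-21.500] max=[18.400,2.200,8.900] diag=52.654


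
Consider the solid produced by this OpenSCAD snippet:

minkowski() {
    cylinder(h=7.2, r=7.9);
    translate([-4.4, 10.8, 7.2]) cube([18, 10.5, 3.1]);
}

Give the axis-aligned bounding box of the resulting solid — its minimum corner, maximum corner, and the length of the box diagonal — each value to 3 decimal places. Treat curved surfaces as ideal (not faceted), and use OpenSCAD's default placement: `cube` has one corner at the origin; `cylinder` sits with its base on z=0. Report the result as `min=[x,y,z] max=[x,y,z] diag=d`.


min=[-12.300,2.900,7.200] max=[21.500,29.200,17.500] diag=44.048

A = translate([-4.4, 10.8, 7.2]) cube([18, 10.5, 3.1]) → bbox [-4.4,10.8,7.2] .. [13.6,21.3,10.3]
B = cylinder(h=7.2, r=7.9) → bbox [-7.9,-7.9,0] .. [7.9,7.9,7.2]
lo = A.lo+B.lo = [-4.4-7.9, 10.8-7.9, 7.2+0] = [-12.300,2.900,7.200]
hi = A.hi+B.hi = [13.6+7.9, 21.3+7.9, 10.3+7.2] = [21.500,29.200,17.500]
diag = √(33.8²+26.3²+10.3²) = √1940.22 = 44.048


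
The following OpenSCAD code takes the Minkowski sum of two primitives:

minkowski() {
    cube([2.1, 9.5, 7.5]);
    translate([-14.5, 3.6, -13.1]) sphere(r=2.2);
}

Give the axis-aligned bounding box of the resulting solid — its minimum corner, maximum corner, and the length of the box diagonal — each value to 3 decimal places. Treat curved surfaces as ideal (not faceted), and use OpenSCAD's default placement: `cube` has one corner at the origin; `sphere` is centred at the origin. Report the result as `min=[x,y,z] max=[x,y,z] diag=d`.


min=[-16.700,1.400,-15.300] max=[-10.200,15.300,-3.400] diag=19.418

A = translate([-14.5, 3.6, -13.1]) sphere(r=2.2) → bbox [-16.7,1.4,-15.3] .. [-12.3,5.8,-10.9]
B = cube([2.1, 9.5, 7.5]) → bbox [0,0,0] .. [2.1,9.5,7.5]
lo = A.lo+B.lo = [-16.7+0, 1.4+0, -15.3+0] = [-16.700,1.400,-15.300]
hi = A.hi+B.hi = [-12.3+2.1, 5.8+9.5, -10.9+7.5] = [-10.200,15.300,-3.400]
diag = √(6.5²+13.9²+11.9²) = √377.07 = 19.418


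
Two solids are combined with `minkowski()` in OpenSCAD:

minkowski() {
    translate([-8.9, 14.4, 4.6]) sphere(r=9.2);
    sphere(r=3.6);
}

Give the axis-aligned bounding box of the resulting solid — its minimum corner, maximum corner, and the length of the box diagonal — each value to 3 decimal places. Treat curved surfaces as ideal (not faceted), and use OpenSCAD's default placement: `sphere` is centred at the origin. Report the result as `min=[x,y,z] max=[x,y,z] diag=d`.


min=[-21.700,1.600,-8.200] max=[3.900,27.200,17.400] diag=44.341

A = translate([-8.9, 14.4, 4.6]) sphere(r=9.2) → bbox [-18.1,5.2,-4.6] .. [0.3,23.6,13.8]
B = sphere(r=3.6) → bbox [-3.6,-3.6,-3.6] .. [3.6,3.6,3.6]
lo = A.lo+B.lo = [-18.1-3.6, 5.2-3.6, -4.6-3.6] = [-21.700,1.600,-8.200]
hi = A.hi+B.hi = [0.3+3.6, 23.6+3.6, 13.8+3.6] = [3.900,27.200,17.400]
diag = √(25.6²+25.6²+25.6²) = √1966.08 = 44.341


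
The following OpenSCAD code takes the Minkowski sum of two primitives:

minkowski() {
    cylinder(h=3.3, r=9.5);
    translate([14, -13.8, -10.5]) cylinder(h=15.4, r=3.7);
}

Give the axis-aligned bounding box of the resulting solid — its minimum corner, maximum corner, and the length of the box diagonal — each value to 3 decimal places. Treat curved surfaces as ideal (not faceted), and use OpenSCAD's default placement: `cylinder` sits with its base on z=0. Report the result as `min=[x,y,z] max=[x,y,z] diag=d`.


A = translate([14, -13.8, -10.5]) cylinder(h=15.4, r=3.7) → bbox [10.3,-17.5,-10.5] .. [17.7,-10.1,4.9]
B = cylinder(h=3.3, r=9.5) → bbox [-9.5,-9.5,0] .. [9.5,9.5,3.3]
lo = A.lo+B.lo = [10.3-9.5, -17.5-9.5, -10.5+0] = [0.800,-27.000,-10.500]
hi = A.hi+B.hi = [17.7+9.5, -10.1+9.5, 4.9+3.3] = [27.200,-0.600,8.200]
diag = √(26.4²+26.4²+18.7²) = √1743.61 = 41.757

min=[0.800,-27.000,-10.500] max=[27.200,-0.600,8.200] diag=41.757


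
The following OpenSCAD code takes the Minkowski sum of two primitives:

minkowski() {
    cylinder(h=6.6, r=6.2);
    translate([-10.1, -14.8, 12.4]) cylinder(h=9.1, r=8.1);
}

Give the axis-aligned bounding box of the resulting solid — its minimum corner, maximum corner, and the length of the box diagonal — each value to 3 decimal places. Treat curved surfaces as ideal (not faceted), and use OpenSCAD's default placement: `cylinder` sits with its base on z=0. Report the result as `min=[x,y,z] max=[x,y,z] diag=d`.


min=[-24.400,-29.100,12.400] max=[4.200,-0.500,28.100] diag=43.387

A = translate([-10.1, -14.8, 12.4]) cylinder(h=9.1, r=8.1) → bbox [-18.2,-22.9,12.4] .. [-2,-6.7,21.5]
B = cylinder(h=6.6, r=6.2) → bbox [-6.2,-6.2,0] .. [6.2,6.2,6.6]
lo = A.lo+B.lo = [-18.2-6.2, -22.9-6.2, 12.4+0] = [-24.400,-29.100,12.400]
hi = A.hi+B.hi = [-2+6.2, -6.7+6.2, 21.5+6.6] = [4.200,-0.500,28.100]
diag = √(28.6²+28.6²+15.7²) = √1882.41 = 43.387


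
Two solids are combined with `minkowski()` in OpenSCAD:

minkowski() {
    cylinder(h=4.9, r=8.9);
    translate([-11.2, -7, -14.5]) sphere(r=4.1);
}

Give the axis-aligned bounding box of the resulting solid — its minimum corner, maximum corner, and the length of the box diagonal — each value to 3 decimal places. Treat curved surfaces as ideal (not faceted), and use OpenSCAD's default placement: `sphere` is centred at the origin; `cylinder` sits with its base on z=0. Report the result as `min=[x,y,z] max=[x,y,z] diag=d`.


min=[-24.200,-20.000,-18.600] max=[1.800,6.000,-5.500] diag=39.033

A = translate([-11.2, -7, -14.5]) sphere(r=4.1) → bbox [-15.3,-11.1,-18.6] .. [-7.1,-2.9,-10.4]
B = cylinder(h=4.9, r=8.9) → bbox [-8.9,-8.9,0] .. [8.9,8.9,4.9]
lo = A.lo+B.lo = [-15.3-8.9, -11.1-8.9, -18.6+0] = [-24.200,-20.000,-18.600]
hi = A.hi+B.hi = [-7.1+8.9, -2.9+8.9, -10.4+4.9] = [1.800,6.000,-5.500]
diag = √(26²+26²+13.1²) = √1523.61 = 39.033


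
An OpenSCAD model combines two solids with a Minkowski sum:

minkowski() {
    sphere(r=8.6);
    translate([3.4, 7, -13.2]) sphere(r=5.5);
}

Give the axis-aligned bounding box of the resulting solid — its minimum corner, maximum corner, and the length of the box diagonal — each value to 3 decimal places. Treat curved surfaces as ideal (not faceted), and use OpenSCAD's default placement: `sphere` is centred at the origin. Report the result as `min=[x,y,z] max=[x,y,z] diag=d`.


min=[-10.700,-7.100,-27.300] max=[17.500,21.100,0.900] diag=48.844

A = translate([3.4, 7, -13.2]) sphere(r=5.5) → bbox [-2.1,1.5,-18.7] .. [8.9,12.5,-7.7]
B = sphere(r=8.6) → bbox [-8.6,-8.6,-8.6] .. [8.6,8.6,8.6]
lo = A.lo+B.lo = [-2.1-8.6, 1.5-8.6, -18.7-8.6] = [-10.700,-7.100,-27.300]
hi = A.hi+B.hi = [8.9+8.6, 12.5+8.6, -7.7+8.6] = [17.500,21.100,0.900]
diag = √(28.2²+28.2²+28.2²) = √2385.72 = 48.844


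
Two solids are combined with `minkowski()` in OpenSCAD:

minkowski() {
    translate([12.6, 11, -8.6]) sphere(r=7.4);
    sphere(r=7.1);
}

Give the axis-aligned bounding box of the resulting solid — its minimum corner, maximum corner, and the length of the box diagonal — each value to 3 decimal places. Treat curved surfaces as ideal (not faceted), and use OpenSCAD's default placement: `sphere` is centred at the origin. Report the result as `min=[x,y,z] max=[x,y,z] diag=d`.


min=[-1.900,-3.500,-23.100] max=[27.100,25.500,5.900] diag=50.229

A = translate([12.6, 11, -8.6]) sphere(r=7.4) → bbox [5.2,3.6,-16] .. [20,18.4,-1.2]
B = sphere(r=7.1) → bbox [-7.1,-7.1,-7.1] .. [7.1,7.1,7.1]
lo = A.lo+B.lo = [5.2-7.1, 3.6-7.1, -16-7.1] = [-1.900,-3.500,-23.100]
hi = A.hi+B.hi = [20+7.1, 18.4+7.1, -1.2+7.1] = [27.100,25.500,5.900]
diag = √(29²+29²+29²) = √2523 = 50.229


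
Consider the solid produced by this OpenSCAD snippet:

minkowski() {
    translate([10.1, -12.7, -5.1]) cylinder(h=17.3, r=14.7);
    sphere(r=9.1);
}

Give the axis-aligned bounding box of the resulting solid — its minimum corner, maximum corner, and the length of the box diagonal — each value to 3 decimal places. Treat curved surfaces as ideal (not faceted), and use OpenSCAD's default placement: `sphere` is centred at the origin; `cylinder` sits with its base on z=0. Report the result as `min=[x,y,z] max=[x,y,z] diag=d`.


A = translate([10.1, -12.7, -5.1]) cylinder(h=17.3, r=14.7) → bbox [-4.6,-27.4,-5.1] .. [24.8,2,12.2]
B = sphere(r=9.1) → bbox [-9.1,-9.1,-9.1] .. [9.1,9.1,9.1]
lo = A.lo+B.lo = [-4.6-9.1, -27.4-9.1, -5.1-9.1] = [-13.700,-36.500,-14.200]
hi = A.hi+B.hi = [24.8+9.1, 2+9.1, 12.2+9.1] = [33.900,11.100,21.300]
diag = √(47.6²+47.6²+35.5²) = √5791.77 = 76.104

min=[-13.700,-36.500,-14.200] max=[33.900,11.100,21.300] diag=76.104


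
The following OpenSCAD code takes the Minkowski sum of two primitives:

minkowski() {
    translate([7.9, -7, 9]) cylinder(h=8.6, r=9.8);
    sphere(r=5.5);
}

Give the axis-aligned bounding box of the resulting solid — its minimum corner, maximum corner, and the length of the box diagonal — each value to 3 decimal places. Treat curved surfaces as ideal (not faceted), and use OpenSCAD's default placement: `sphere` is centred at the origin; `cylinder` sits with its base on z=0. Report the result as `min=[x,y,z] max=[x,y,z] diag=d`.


min=[-7.400,-22.300,3.500] max=[23.200,8.300,23.100] diag=47.507

A = translate([7.9, -7, 9]) cylinder(h=8.6, r=9.8) → bbox [-1.9,-16.8,9] .. [17.7,2.8,17.6]
B = sphere(r=5.5) → bbox [-5.5,-5.5,-5.5] .. [5.5,5.5,5.5]
lo = A.lo+B.lo = [-1.9-5.5, -16.8-5.5, 9-5.5] = [-7.400,-22.300,3.500]
hi = A.hi+B.hi = [17.7+5.5, 2.8+5.5, 17.6+5.5] = [23.200,8.300,23.100]
diag = √(30.6²+30.6²+19.6²) = √2256.88 = 47.507


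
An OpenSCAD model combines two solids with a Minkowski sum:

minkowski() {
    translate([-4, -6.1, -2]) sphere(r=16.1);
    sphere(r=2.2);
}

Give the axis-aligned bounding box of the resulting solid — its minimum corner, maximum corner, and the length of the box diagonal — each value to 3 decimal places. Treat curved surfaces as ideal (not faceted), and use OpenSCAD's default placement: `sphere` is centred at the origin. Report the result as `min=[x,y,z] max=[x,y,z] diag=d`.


A = translate([-4, -6.1, -2]) sphere(r=16.1) → bbox [-20.1,-22.2,-18.1] .. [12.1,10,14.1]
B = sphere(r=2.2) → bbox [-2.2,-2.2,-2.2] .. [2.2,2.2,2.2]
lo = A.lo+B.lo = [-20.1-2.2, -22.2-2.2, -18.1-2.2] = [-22.300,-24.400,-20.300]
hi = A.hi+B.hi = [12.1+2.2, 10+2.2, 14.1+2.2] = [14.300,12.200,16.300]
diag = √(36.6²+36.6²+36.6²) = √4018.68 = 63.393

min=[-22.300,-24.400,-20.300] max=[14.300,12.200,16.300] diag=63.393


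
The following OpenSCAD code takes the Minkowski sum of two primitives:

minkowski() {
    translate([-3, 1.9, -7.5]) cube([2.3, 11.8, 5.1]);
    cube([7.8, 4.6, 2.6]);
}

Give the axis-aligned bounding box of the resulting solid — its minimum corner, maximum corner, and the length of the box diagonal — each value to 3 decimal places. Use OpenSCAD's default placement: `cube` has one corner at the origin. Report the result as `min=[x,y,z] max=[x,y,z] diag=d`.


A = translate([-3, 1.9, -7.5]) cube([2.3, 11.8, 5.1]) → bbox [-3,1.9,-7.5] .. [-0.7,13.7,-2.4]
B = cube([7.8, 4.6, 2.6]) → bbox [0,0,0] .. [7.8,4.6,2.6]
lo = A.lo+B.lo = [-3+0, 1.9+0, -7.5+0] = [-3.000,1.900,-7.500]
hi = A.hi+B.hi = [-0.7+7.8, 13.7+4.6, -2.4+2.6] = [7.100,18.300,0.200]
diag = √(10.1²+16.4²+7.7²) = √430.26 = 20.743

min=[-3.000,1.900,-7.500] max=[7.100,18.300,0.200] diag=20.743


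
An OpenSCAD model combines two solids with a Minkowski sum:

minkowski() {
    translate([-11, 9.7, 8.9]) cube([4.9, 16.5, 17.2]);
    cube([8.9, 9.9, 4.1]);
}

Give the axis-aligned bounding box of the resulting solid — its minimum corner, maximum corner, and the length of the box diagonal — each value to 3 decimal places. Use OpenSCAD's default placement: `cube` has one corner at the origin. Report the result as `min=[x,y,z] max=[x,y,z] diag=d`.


min=[-11.000,9.700,8.900] max=[2.800,36.100,30.200] diag=36.621

A = translate([-11, 9.7, 8.9]) cube([4.9, 16.5, 17.2]) → bbox [-11,9.7,8.9] .. [-6.1,26.2,26.1]
B = cube([8.9, 9.9, 4.1]) → bbox [0,0,0] .. [8.9,9.9,4.1]
lo = A.lo+B.lo = [-11+0, 9.7+0, 8.9+0] = [-11.000,9.700,8.900]
hi = A.hi+B.hi = [-6.1+8.9, 26.2+9.9, 26.1+4.1] = [2.800,36.100,30.200]
diag = √(13.8²+26.4²+21.3²) = √1341.09 = 36.621


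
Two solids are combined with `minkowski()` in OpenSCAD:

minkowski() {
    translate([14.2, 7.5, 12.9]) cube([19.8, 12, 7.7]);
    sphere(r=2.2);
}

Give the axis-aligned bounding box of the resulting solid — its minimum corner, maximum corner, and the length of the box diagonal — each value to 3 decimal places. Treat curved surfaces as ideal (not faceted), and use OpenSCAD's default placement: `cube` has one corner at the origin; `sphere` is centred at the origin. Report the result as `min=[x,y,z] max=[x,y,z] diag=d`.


A = translate([14.2, 7.5, 12.9]) cube([19.8, 12, 7.7]) → bbox [14.2,7.5,12.9] .. [34,19.5,20.6]
B = sphere(r=2.2) → bbox [-2.2,-2.2,-2.2] .. [2.2,2.2,2.2]
lo = A.lo+B.lo = [14.2-2.2, 7.5-2.2, 12.9-2.2] = [12.000,5.300,10.700]
hi = A.hi+B.hi = [34+2.2, 19.5+2.2, 20.6+2.2] = [36.200,21.700,22.800]
diag = √(24.2²+16.4²+12.1²) = √1001.01 = 31.639

min=[12.000,5.300,10.700] max=[36.200,21.700,22.800] diag=31.639


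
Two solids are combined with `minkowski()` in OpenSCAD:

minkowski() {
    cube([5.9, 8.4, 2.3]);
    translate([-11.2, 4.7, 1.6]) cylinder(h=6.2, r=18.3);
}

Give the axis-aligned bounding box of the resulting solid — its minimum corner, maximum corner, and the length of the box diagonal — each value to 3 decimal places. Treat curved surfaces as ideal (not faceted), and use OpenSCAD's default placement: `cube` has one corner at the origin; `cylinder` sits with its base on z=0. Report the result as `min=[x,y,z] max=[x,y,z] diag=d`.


A = translate([-11.2, 4.7, 1.6]) cylinder(h=6.2, r=18.3) → bbox [-29.5,-13.6,1.6] .. [7.1,23,7.8]
B = cube([5.9, 8.4, 2.3]) → bbox [0,0,0] .. [5.9,8.4,2.3]
lo = A.lo+B.lo = [-29.5+0, -13.6+0, 1.6+0] = [-29.500,-13.600,1.600]
hi = A.hi+B.hi = [7.1+5.9, 23+8.4, 7.8+2.3] = [13.000,31.400,10.100]
diag = √(42.5²+45²+8.5²) = √3903.5 = 62.478

min=[-29.500,-13.600,1.600] max=[13.000,31.400,10.100] diag=62.478


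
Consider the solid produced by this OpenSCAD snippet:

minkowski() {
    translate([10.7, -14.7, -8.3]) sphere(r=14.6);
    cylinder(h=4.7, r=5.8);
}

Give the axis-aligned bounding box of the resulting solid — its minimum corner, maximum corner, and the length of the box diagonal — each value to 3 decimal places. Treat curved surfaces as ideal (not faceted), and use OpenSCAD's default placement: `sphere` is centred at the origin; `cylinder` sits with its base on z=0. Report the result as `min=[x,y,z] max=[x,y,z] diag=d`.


min=[-9.700,-35.100,-22.900] max=[31.100,5.700,11.000] diag=66.922

A = translate([10.7, -14.7, -8.3]) sphere(r=14.6) → bbox [-3.9,-29.3,-22.9] .. [25.3,-0.1,6.3]
B = cylinder(h=4.7, r=5.8) → bbox [-5.8,-5.8,0] .. [5.8,5.8,4.7]
lo = A.lo+B.lo = [-3.9-5.8, -29.3-5.8, -22.9+0] = [-9.700,-35.100,-22.900]
hi = A.hi+B.hi = [25.3+5.8, -0.1+5.8, 6.3+4.7] = [31.100,5.700,11.000]
diag = √(40.8²+40.8²+33.9²) = √4478.49 = 66.922


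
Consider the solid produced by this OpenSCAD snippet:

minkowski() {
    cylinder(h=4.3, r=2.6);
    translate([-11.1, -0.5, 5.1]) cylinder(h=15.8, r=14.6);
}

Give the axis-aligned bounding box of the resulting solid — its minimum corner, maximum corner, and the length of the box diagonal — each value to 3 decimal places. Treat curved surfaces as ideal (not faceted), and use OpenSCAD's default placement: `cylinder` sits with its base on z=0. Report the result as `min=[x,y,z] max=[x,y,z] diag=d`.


min=[-28.300,-17.700,5.100] max=[6.100,16.700,25.200] diag=52.638

A = translate([-11.1, -0.5, 5.1]) cylinder(h=15.8, r=14.6) → bbox [-25.7,-15.1,5.1] .. [3.5,14.1,20.9]
B = cylinder(h=4.3, r=2.6) → bbox [-2.6,-2.6,0] .. [2.6,2.6,4.3]
lo = A.lo+B.lo = [-25.7-2.6, -15.1-2.6, 5.1+0] = [-28.300,-17.700,5.100]
hi = A.hi+B.hi = [3.5+2.6, 14.1+2.6, 20.9+4.3] = [6.100,16.700,25.200]
diag = √(34.4²+34.4²+20.1²) = √2770.73 = 52.638


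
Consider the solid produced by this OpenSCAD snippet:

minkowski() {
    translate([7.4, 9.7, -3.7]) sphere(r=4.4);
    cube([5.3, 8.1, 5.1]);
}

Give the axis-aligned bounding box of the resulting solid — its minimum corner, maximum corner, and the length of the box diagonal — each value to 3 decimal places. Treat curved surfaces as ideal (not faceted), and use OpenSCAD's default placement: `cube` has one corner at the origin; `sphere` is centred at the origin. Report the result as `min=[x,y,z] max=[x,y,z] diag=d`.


min=[3.000,5.300,-8.100] max=[17.100,22.200,5.800] diag=26.031

A = translate([7.4, 9.7, -3.7]) sphere(r=4.4) → bbox [3,5.3,-8.1] .. [11.8,14.1,0.7]
B = cube([5.3, 8.1, 5.1]) → bbox [0,0,0] .. [5.3,8.1,5.1]
lo = A.lo+B.lo = [3+0, 5.3+0, -8.1+0] = [3.000,5.300,-8.100]
hi = A.hi+B.hi = [11.8+5.3, 14.1+8.1, 0.7+5.1] = [17.100,22.200,5.800]
diag = √(14.1²+16.9²+13.9²) = √677.63 = 26.031


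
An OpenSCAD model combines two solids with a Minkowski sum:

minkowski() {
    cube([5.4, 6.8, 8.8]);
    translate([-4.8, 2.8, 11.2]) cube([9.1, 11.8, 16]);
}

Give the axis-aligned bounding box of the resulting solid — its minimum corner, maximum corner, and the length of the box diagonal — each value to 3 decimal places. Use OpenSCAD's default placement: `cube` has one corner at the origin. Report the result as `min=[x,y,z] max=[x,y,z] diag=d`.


min=[-4.800,2.800,11.200] max=[9.700,21.400,36.000] diag=34.224

A = translate([-4.8, 2.8, 11.2]) cube([9.1, 11.8, 16]) → bbox [-4.8,2.8,11.2] .. [4.3,14.6,27.2]
B = cube([5.4, 6.8, 8.8]) → bbox [0,0,0] .. [5.4,6.8,8.8]
lo = A.lo+B.lo = [-4.8+0, 2.8+0, 11.2+0] = [-4.800,2.800,11.200]
hi = A.hi+B.hi = [4.3+5.4, 14.6+6.8, 27.2+8.8] = [9.700,21.400,36.000]
diag = √(14.5²+18.6²+24.8²) = √1171.25 = 34.224


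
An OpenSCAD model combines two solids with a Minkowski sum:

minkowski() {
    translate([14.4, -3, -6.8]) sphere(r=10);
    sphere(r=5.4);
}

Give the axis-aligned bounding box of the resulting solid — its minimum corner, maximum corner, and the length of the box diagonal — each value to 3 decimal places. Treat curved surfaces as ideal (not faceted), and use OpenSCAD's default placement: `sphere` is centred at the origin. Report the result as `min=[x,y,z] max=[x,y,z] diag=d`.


min=[-1.000,-18.400,-22.200] max=[29.800,12.400,8.600] diag=53.347

A = translate([14.4, -3, -6.8]) sphere(r=10) → bbox [4.4,-13,-16.8] .. [24.4,7,3.2]
B = sphere(r=5.4) → bbox [-5.4,-5.4,-5.4] .. [5.4,5.4,5.4]
lo = A.lo+B.lo = [4.4-5.4, -13-5.4, -16.8-5.4] = [-1.000,-18.400,-22.200]
hi = A.hi+B.hi = [24.4+5.4, 7+5.4, 3.2+5.4] = [29.800,12.400,8.600]
diag = √(30.8²+30.8²+30.8²) = √2845.92 = 53.347


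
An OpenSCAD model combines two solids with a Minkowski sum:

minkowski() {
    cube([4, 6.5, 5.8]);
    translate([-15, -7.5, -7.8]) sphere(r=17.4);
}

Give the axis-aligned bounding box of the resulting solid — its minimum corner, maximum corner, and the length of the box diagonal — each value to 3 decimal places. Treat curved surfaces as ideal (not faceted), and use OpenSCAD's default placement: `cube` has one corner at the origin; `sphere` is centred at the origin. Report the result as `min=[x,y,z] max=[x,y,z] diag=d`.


min=[-32.400,-24.900,-25.200] max=[6.400,16.400,15.400] diag=69.710

A = translate([-15, -7.5, -7.8]) sphere(r=17.4) → bbox [-32.4,-24.9,-25.2] .. [2.4,9.9,9.6]
B = cube([4, 6.5, 5.8]) → bbox [0,0,0] .. [4,6.5,5.8]
lo = A.lo+B.lo = [-32.4+0, -24.9+0, -25.2+0] = [-32.400,-24.900,-25.200]
hi = A.hi+B.hi = [2.4+4, 9.9+6.5, 9.6+5.8] = [6.400,16.400,15.400]
diag = √(38.8²+41.3²+40.6²) = √4859.49 = 69.710


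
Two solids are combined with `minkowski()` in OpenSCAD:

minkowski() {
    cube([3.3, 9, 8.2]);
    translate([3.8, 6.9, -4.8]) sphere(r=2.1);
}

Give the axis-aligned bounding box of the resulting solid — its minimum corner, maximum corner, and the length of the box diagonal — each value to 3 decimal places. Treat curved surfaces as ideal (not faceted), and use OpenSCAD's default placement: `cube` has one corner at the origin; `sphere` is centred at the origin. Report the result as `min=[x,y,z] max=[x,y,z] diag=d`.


min=[1.700,4.800,-6.900] max=[9.200,18.000,5.500] diag=19.602

A = translate([3.8, 6.9, -4.8]) sphere(r=2.1) → bbox [1.7,4.8,-6.9] .. [5.9,9,-2.7]
B = cube([3.3, 9, 8.2]) → bbox [0,0,0] .. [3.3,9,8.2]
lo = A.lo+B.lo = [1.7+0, 4.8+0, -6.9+0] = [1.700,4.800,-6.900]
hi = A.hi+B.hi = [5.9+3.3, 9+9, -2.7+8.2] = [9.200,18.000,5.500]
diag = √(7.5²+13.2²+12.4²) = √384.25 = 19.602


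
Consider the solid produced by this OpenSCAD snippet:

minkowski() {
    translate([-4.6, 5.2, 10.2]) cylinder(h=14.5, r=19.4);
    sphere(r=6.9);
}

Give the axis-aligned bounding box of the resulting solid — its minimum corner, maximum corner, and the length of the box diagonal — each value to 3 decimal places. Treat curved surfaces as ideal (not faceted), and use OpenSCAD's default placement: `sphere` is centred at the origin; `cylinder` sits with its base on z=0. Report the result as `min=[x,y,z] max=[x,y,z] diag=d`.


min=[-30.900,-21.100,3.300] max=[21.700,31.500,31.600] diag=79.589

A = translate([-4.6, 5.2, 10.2]) cylinder(h=14.5, r=19.4) → bbox [-24,-14.2,10.2] .. [14.8,24.6,24.7]
B = sphere(r=6.9) → bbox [-6.9,-6.9,-6.9] .. [6.9,6.9,6.9]
lo = A.lo+B.lo = [-24-6.9, -14.2-6.9, 10.2-6.9] = [-30.900,-21.100,3.300]
hi = A.hi+B.hi = [14.8+6.9, 24.6+6.9, 24.7+6.9] = [21.700,31.500,31.600]
diag = √(52.6²+52.6²+28.3²) = √6334.41 = 79.589


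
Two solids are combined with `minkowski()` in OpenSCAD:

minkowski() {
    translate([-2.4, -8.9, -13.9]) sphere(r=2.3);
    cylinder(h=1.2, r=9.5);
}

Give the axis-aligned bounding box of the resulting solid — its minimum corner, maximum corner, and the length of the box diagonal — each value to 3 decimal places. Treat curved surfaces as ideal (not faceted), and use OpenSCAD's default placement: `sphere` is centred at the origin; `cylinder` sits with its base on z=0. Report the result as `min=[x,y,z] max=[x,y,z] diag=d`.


A = translate([-2.4, -8.9, -13.9]) sphere(r=2.3) → bbox [-4.7,-11.2,-16.2] .. [-0.1,-6.6,-11.6]
B = cylinder(h=1.2, r=9.5) → bbox [-9.5,-9.5,0] .. [9.5,9.5,1.2]
lo = A.lo+B.lo = [-4.7-9.5, -11.2-9.5, -16.2+0] = [-14.200,-20.700,-16.200]
hi = A.hi+B.hi = [-0.1+9.5, -6.6+9.5, -11.6+1.2] = [9.400,2.900,-10.400]
diag = √(23.6²+23.6²+5.8²) = √1147.56 = 33.876

min=[-14.200,-20.700,-16.200] max=[9.400,2.900,-10.400] diag=33.876


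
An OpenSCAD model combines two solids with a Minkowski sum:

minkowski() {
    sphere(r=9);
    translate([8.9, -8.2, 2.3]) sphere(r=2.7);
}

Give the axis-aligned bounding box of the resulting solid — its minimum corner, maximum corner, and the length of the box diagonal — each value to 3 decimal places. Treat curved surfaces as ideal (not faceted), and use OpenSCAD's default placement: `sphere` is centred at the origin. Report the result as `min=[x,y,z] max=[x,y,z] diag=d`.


A = translate([8.9, -8.2, 2.3]) sphere(r=2.7) → bbox [6.2,-10.9,-0.4] .. [11.6,-5.5,5]
B = sphere(r=9) → bbox [-9,-9,-9] .. [9,9,9]
lo = A.lo+B.lo = [6.2-9, -10.9-9, -0.4-9] = [-2.800,-19.900,-9.400]
hi = A.hi+B.hi = [11.6+9, -5.5+9, 5+9] = [20.600,3.500,14.000]
diag = √(23.4²+23.4²+23.4²) = √1642.68 = 40.530

min=[-2.800,-19.900,-9.400] max=[20.600,3.500,14.000] diag=40.530


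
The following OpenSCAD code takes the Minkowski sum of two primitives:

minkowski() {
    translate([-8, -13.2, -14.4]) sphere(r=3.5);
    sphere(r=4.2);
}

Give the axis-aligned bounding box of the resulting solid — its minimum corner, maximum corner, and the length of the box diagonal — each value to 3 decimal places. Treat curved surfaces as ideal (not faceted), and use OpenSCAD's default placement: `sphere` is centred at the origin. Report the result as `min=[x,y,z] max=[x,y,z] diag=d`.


A = translate([-8, -13.2, -14.4]) sphere(r=3.5) → bbox [-11.5,-16.7,-17.9] .. [-4.5,-9.7,-10.9]
B = sphere(r=4.2) → bbox [-4.2,-4.2,-4.2] .. [4.2,4.2,4.2]
lo = A.lo+B.lo = [-11.5-4.2, -16.7-4.2, -17.9-4.2] = [-15.700,-20.900,-22.100]
hi = A.hi+B.hi = [-4.5+4.2, -9.7+4.2, -10.9+4.2] = [-0.300,-5.500,-6.700]
diag = √(15.4²+15.4²+15.4²) = √711.48 = 26.674

min=[-15.700,-20.900,-22.100] max=[-0.300,-5.500,-6.700] diag=26.674


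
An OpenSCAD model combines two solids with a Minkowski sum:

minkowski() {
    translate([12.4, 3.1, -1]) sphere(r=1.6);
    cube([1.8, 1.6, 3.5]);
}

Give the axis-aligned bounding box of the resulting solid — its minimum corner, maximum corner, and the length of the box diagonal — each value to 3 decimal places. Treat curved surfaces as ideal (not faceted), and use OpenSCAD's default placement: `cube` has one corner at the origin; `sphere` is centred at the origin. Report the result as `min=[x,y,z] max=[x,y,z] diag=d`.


min=[10.800,1.500,-2.600] max=[15.800,6.300,4.100] diag=9.640

A = translate([12.4, 3.1, -1]) sphere(r=1.6) → bbox [10.8,1.5,-2.6] .. [14,4.7,0.6]
B = cube([1.8, 1.6, 3.5]) → bbox [0,0,0] .. [1.8,1.6,3.5]
lo = A.lo+B.lo = [10.8+0, 1.5+0, -2.6+0] = [10.800,1.500,-2.600]
hi = A.hi+B.hi = [14+1.8, 4.7+1.6, 0.6+3.5] = [15.800,6.300,4.100]
diag = √(5²+4.8²+6.7²) = √92.93 = 9.640


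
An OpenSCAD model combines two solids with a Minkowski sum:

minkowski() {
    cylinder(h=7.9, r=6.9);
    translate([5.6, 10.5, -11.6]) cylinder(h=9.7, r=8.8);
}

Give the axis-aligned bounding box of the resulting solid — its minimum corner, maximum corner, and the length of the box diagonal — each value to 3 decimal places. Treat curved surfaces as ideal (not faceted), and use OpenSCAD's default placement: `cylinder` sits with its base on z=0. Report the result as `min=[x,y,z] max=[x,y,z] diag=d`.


A = translate([5.6, 10.5, -11.6]) cylinder(h=9.7, r=8.8) → bbox [-3.2,1.7,-11.6] .. [14.4,19.3,-1.9]
B = cylinder(h=7.9, r=6.9) → bbox [-6.9,-6.9,0] .. [6.9,6.9,7.9]
lo = A.lo+B.lo = [-3.2-6.9, 1.7-6.9, -11.6+0] = [-10.100,-5.200,-11.600]
hi = A.hi+B.hi = [14.4+6.9, 19.3+6.9, -1.9+7.9] = [21.300,26.200,6.000]
diag = √(31.4²+31.4²+17.6²) = √2281.68 = 47.767

min=[-10.100,-5.200,-11.600] max=[21.300,26.200,6.000] diag=47.767


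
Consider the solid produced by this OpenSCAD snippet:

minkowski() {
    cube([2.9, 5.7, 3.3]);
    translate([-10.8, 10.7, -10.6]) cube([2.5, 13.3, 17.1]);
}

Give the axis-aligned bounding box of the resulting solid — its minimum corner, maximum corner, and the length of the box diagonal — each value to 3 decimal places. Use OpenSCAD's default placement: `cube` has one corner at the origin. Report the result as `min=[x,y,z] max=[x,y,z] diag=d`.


min=[-10.800,10.700,-10.600] max=[-5.400,29.700,9.800] diag=28.396

A = translate([-10.8, 10.7, -10.6]) cube([2.5, 13.3, 17.1]) → bbox [-10.8,10.7,-10.6] .. [-8.3,24,6.5]
B = cube([2.9, 5.7, 3.3]) → bbox [0,0,0] .. [2.9,5.7,3.3]
lo = A.lo+B.lo = [-10.8+0, 10.7+0, -10.6+0] = [-10.800,10.700,-10.600]
hi = A.hi+B.hi = [-8.3+2.9, 24+5.7, 6.5+3.3] = [-5.400,29.700,9.800]
diag = √(5.4²+19²+20.4²) = √806.32 = 28.396


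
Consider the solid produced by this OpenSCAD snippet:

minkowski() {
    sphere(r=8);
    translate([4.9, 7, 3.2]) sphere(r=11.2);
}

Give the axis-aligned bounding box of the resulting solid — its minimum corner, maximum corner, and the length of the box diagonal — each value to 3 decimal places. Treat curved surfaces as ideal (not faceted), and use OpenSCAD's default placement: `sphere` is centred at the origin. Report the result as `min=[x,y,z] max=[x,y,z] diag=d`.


min=[-14.300,-12.200,-16.000] max=[24.100,26.200,22.400] diag=66.511

A = translate([4.9, 7, 3.2]) sphere(r=11.2) → bbox [-6.3,-4.2,-8] .. [16.1,18.2,14.4]
B = sphere(r=8) → bbox [-8,-8,-8] .. [8,8,8]
lo = A.lo+B.lo = [-6.3-8, -4.2-8, -8-8] = [-14.300,-12.200,-16.000]
hi = A.hi+B.hi = [16.1+8, 18.2+8, 14.4+8] = [24.100,26.200,22.400]
diag = √(38.4²+38.4²+38.4²) = √4423.68 = 66.511
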